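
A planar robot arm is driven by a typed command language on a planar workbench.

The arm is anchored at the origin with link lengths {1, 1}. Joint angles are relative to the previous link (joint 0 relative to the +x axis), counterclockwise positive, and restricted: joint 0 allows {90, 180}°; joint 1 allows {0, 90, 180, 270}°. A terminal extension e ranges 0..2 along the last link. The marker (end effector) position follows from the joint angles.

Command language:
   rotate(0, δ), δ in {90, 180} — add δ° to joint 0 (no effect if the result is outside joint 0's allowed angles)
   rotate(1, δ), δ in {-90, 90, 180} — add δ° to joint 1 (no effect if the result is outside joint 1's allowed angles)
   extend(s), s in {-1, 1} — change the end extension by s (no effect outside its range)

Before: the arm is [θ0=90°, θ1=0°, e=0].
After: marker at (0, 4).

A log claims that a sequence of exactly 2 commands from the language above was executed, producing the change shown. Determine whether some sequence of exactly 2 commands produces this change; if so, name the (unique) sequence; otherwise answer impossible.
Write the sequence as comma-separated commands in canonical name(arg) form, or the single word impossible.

extend(1), extend(1)

begin: [θ0=90°, θ1=0°, e=0]
t=1 extend(1) ⇒ [θ0=90°, θ1=0°, e=1]
t=2 extend(1) ⇒ [θ0=90°, θ1=0°, e=2]
no rival 2-sequence matches.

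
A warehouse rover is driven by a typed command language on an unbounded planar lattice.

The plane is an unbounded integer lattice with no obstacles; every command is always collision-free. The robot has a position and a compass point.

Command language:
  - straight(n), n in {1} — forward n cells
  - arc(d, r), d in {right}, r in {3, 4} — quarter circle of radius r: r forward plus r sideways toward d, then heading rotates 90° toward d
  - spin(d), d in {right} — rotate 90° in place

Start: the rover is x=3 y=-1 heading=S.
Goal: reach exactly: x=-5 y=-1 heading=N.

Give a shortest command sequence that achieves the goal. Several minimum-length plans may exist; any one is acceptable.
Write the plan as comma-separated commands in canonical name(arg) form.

arc(right, 4), arc(right, 4)

initial: x=3 y=-1 heading=S
t=1 arc(right, 4) ⇒ x=-1 y=-5 heading=W
t=2 arc(right, 4) ⇒ x=-5 y=-1 heading=N
minimal: 2 command(s), checked below 2.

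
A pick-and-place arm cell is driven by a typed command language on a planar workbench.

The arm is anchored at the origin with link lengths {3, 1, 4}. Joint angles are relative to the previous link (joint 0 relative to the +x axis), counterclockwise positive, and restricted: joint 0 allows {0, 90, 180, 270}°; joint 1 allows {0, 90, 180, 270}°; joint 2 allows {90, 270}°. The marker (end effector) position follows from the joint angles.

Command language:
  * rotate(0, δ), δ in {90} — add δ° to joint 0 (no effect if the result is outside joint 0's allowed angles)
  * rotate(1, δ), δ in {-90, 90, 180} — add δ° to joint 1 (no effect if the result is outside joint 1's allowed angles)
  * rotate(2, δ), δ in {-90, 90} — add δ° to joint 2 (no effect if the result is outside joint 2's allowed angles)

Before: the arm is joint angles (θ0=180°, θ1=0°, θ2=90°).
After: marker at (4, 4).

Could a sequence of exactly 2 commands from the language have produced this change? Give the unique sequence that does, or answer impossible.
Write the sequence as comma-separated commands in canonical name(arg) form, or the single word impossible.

start: joint angles (θ0=180°, θ1=0°, θ2=90°)
t=1 rotate(0, 90) ⇒ joint angles (θ0=270°, θ1=0°, θ2=90°)
t=2 rotate(0, 90) ⇒ joint angles (θ0=0°, θ1=0°, θ2=90°)
all 36 alternatives checked — unique.

rotate(0, 90), rotate(0, 90)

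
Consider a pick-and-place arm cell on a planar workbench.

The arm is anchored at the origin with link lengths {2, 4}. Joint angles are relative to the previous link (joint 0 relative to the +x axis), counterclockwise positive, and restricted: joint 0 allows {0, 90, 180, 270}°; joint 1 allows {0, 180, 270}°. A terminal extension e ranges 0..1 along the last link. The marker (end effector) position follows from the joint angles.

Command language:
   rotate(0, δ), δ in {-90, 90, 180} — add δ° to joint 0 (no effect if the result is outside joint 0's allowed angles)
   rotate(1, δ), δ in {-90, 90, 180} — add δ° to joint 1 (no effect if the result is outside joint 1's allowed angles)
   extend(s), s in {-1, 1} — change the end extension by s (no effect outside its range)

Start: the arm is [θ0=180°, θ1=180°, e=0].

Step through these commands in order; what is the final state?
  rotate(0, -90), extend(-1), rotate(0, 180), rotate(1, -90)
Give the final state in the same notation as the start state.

[θ0=270°, θ1=180°, e=0]

from: [θ0=180°, θ1=180°, e=0]
t=1 rotate(0, -90) ⇒ [θ0=90°, θ1=180°, e=0]
t=2 extend(-1) ⇒ [θ0=90°, θ1=180°, e=0]
t=3 rotate(0, 180) ⇒ [θ0=270°, θ1=180°, e=0]
t=4 rotate(1, -90) ⇒ [θ0=270°, θ1=180°, e=0]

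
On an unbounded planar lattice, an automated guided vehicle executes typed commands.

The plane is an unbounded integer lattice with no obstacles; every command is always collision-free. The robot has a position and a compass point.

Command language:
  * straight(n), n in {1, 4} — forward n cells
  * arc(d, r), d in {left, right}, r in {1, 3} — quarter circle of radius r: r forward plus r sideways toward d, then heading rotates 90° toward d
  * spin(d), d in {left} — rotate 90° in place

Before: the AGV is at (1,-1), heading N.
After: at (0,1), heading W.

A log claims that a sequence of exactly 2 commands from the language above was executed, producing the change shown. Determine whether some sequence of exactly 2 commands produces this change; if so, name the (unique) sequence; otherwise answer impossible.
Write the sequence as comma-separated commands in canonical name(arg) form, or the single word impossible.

straight(1), arc(left, 1)

key: position moved to (0,1) AND the heading swung to W — translation plus rotation needed
from: at (1,-1), heading N
step 1 (straight(1)): at (1,0), heading N
step 2 (arc(left, 1)): at (0,1), heading W
no other 2-command option fits: unique.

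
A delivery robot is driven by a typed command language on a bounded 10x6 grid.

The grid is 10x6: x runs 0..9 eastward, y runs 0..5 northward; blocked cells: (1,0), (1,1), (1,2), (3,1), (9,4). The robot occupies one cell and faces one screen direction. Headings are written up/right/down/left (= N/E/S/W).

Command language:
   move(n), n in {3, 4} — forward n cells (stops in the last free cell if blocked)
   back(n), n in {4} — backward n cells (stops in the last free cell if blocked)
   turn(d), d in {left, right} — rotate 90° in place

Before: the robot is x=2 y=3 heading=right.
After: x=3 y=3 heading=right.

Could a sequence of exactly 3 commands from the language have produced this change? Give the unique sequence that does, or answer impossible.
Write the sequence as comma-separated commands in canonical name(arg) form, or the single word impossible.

back(4), back(4), move(3)

key: order matters: swapping back(4) and move(3) lands elsewhere
begin: x=2 y=3 heading=right
step 1 (back(4)): x=0 y=3 heading=right
step 2 (back(4)): x=0 y=3 heading=right
step 3 (move(3)): x=3 y=3 heading=right
no rival 3-sequence matches.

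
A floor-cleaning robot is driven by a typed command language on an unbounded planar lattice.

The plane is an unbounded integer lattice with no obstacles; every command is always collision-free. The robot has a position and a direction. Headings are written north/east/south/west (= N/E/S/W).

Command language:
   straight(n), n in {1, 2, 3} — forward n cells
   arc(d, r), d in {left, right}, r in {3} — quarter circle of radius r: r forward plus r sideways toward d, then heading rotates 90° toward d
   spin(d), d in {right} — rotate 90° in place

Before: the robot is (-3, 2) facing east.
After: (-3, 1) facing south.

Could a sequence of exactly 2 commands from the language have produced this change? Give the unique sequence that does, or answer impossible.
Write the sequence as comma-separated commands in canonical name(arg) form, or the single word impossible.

spin(right), straight(1)

key: position moved to (-3,1) AND the heading swung to S — translation plus rotation needed
start: (-3, 2) facing east
1. spin(right) → (-3, 2) facing south
2. straight(1) → (-3, 1) facing south
no other 2-command option fits: unique.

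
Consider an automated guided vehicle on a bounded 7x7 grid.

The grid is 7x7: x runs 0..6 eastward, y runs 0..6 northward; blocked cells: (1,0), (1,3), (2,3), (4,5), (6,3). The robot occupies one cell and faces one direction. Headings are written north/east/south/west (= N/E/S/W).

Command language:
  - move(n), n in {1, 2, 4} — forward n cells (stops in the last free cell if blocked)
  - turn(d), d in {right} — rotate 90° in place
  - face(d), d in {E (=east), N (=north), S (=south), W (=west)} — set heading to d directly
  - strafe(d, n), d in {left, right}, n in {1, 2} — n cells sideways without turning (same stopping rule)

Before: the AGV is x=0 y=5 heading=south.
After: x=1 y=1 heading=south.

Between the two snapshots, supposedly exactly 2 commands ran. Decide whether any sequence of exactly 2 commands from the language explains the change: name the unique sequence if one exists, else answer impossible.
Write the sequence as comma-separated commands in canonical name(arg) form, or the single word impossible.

key: heading stays S — no command in the sequence turns
t0: x=0 y=5 heading=south
step 1 (move(4)): x=0 y=1 heading=south
step 2 (strafe(left, 1)): x=1 y=1 heading=south
uniquely the one of 144 2-step routes that fits.

move(4), strafe(left, 1)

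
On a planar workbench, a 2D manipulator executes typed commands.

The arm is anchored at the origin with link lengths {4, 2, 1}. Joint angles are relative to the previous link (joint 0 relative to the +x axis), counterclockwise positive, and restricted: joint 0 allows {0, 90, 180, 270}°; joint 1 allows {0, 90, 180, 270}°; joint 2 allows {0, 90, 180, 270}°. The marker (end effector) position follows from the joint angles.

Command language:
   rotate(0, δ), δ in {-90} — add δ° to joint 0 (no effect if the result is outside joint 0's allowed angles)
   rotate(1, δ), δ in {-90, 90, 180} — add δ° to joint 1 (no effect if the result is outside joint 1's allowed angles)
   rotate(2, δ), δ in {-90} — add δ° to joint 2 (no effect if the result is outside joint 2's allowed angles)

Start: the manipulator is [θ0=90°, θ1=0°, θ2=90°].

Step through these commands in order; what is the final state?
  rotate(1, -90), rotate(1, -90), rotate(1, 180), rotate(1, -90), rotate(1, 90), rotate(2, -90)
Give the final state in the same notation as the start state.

[θ0=90°, θ1=0°, θ2=0°]

t0: [θ0=90°, θ1=0°, θ2=90°]
t=1 rotate(1, -90) ⇒ [θ0=90°, θ1=270°, θ2=90°]
t=2 rotate(1, -90) ⇒ [θ0=90°, θ1=180°, θ2=90°]
t=3 rotate(1, 180) ⇒ [θ0=90°, θ1=0°, θ2=90°]
t=4 rotate(1, -90) ⇒ [θ0=90°, θ1=270°, θ2=90°]
t=5 rotate(1, 90) ⇒ [θ0=90°, θ1=0°, θ2=90°]
t=6 rotate(2, -90) ⇒ [θ0=90°, θ1=0°, θ2=0°]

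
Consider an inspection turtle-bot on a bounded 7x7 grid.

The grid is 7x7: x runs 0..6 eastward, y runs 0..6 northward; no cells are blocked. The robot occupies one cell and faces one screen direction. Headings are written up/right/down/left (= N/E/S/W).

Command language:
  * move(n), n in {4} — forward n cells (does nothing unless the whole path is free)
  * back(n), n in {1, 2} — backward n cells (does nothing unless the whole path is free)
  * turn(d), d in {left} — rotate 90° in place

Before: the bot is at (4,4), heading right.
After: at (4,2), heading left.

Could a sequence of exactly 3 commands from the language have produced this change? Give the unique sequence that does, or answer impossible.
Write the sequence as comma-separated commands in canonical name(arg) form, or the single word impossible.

turn(left), back(2), turn(left)

key: cell and facing (now W) both changed — the 3 commands mix motion and turning
from: at (4,4), heading right
[1] after turn(left): at (4,4), heading up
[2] after back(2): at (4,2), heading up
[3] after turn(left): at (4,2), heading left
uniquely the one of 64 3-step routes that fits.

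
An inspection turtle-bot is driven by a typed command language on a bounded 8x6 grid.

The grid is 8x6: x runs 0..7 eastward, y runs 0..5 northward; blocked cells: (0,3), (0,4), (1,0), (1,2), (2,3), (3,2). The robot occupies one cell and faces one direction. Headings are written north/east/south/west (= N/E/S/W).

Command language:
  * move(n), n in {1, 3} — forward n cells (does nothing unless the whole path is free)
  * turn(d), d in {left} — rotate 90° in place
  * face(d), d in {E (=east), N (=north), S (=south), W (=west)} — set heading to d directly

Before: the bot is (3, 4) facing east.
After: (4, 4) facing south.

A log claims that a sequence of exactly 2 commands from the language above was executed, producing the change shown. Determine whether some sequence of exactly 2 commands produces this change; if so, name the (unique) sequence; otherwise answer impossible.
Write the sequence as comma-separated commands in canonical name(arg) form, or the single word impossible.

move(1), face(S)

key: running face(S) before move(1) would end elsewhere — order is forced
t0: (3, 4) facing east
1. move(1) → (4, 4) facing east
2. face(S) → (4, 4) facing south
no other 2-command option fits: unique.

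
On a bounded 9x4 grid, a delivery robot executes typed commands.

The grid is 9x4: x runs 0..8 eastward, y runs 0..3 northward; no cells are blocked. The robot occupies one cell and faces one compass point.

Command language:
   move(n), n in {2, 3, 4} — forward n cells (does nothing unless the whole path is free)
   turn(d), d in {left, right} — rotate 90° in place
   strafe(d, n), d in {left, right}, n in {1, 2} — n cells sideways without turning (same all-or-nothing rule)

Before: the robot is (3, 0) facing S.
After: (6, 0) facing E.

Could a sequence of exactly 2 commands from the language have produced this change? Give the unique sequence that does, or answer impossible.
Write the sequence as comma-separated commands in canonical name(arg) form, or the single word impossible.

turn(left), move(3)

key: running move(3) before turn(left) would end elsewhere — order is forced
start: (3, 0) facing S
[1] after turn(left): (3, 0) facing E
[2] after move(3): (6, 0) facing E
uniquely the one of 81 2-step routes that fits.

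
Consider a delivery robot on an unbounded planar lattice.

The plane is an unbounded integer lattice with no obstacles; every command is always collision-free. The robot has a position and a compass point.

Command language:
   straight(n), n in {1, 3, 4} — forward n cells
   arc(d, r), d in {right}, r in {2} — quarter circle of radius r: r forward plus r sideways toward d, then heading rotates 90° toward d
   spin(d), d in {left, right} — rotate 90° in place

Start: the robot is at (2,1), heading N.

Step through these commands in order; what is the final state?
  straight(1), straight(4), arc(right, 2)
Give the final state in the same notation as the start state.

start: at (2,1), heading N
[1] after straight(1): at (2,2), heading N
[2] after straight(4): at (2,6), heading N
[3] after arc(right, 2): at (4,8), heading E

at (4,8), heading E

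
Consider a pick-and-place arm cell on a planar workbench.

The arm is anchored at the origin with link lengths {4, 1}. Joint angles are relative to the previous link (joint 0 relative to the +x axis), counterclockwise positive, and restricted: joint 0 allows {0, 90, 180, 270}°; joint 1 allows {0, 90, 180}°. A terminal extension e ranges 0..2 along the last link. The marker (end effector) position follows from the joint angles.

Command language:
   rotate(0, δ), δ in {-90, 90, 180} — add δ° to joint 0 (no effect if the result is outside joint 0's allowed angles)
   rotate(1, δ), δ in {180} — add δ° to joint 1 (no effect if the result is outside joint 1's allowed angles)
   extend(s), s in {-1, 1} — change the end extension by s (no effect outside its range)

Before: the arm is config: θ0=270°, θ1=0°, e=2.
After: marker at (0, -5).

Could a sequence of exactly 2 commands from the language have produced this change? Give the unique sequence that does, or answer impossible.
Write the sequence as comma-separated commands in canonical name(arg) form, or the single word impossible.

extend(-1), extend(-1)

from: config: θ0=270°, θ1=0°, e=2
step 1 (extend(-1)): config: θ0=270°, θ1=0°, e=1
step 2 (extend(-1)): config: θ0=270°, θ1=0°, e=0
all 36 alternatives checked — unique.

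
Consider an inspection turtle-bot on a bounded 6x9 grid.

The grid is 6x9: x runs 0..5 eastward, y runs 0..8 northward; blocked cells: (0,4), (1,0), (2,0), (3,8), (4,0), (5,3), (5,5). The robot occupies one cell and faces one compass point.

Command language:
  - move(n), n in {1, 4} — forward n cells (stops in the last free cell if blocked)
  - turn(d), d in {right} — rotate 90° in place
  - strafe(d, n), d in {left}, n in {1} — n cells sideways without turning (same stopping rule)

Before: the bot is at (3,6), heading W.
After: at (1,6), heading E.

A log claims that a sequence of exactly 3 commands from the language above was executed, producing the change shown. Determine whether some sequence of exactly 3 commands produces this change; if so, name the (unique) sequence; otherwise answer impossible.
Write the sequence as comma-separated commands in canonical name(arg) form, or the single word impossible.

impossible

no 3-step route produces this change.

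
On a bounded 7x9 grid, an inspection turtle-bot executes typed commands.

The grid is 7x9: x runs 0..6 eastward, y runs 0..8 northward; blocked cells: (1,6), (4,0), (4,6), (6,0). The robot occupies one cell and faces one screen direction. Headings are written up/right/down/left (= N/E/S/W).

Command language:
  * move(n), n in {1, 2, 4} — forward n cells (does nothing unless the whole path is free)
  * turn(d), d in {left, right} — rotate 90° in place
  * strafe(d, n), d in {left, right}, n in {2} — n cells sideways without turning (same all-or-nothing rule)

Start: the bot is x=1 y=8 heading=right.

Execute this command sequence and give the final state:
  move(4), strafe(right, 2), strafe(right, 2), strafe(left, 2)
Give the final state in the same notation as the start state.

x=5 y=6 heading=right

initial: x=1 y=8 heading=right
t=1 move(4) ⇒ x=5 y=8 heading=right
t=2 strafe(right, 2) ⇒ x=5 y=6 heading=right
t=3 strafe(right, 2) ⇒ x=5 y=4 heading=right
t=4 strafe(left, 2) ⇒ x=5 y=6 heading=right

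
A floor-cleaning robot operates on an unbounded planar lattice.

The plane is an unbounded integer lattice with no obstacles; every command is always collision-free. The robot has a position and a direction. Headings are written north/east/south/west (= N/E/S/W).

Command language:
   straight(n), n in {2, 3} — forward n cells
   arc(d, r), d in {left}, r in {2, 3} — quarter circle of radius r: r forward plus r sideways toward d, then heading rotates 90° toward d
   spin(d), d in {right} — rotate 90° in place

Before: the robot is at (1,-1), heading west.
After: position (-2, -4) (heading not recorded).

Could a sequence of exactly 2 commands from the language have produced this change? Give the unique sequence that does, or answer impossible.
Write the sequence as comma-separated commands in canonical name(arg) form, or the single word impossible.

arc(left, 3), spin(right)

key: running spin(right) before arc(left, 3) would end elsewhere — order is forced
start: at (1,-1), heading west
1. arc(left, 3) → at (-2,-4), heading south
2. spin(right) → at (-2,-4), heading west
uniquely the one of 25 2-step routes that fits.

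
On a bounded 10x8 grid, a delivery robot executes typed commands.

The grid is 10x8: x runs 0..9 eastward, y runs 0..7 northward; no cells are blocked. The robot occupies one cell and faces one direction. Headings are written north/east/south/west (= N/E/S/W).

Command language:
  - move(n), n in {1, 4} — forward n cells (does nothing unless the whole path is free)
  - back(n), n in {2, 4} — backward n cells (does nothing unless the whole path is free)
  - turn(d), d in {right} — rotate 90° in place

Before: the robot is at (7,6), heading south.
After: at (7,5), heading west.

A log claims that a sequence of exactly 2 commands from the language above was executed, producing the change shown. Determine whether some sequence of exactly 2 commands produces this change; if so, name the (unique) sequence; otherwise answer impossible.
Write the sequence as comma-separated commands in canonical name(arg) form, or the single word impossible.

key: order matters: swapping move(1) and turn(right) lands elsewhere
initial: at (7,6), heading south
step 1 (move(1)): at (7,5), heading south
step 2 (turn(right)): at (7,5), heading west
no other 2-command option fits: unique.

move(1), turn(right)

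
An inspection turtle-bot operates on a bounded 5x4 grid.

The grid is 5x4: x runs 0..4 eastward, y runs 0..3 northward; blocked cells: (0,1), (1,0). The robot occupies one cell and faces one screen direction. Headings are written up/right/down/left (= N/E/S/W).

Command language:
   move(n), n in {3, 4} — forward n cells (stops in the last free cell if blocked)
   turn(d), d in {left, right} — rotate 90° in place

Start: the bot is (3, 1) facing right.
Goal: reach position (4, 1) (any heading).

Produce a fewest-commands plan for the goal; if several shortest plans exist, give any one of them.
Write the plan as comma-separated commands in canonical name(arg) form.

begin: (3, 1) facing right
[1] after move(4): (4, 1) facing right
no 0-step plan works, so 1 is optimal.

move(4)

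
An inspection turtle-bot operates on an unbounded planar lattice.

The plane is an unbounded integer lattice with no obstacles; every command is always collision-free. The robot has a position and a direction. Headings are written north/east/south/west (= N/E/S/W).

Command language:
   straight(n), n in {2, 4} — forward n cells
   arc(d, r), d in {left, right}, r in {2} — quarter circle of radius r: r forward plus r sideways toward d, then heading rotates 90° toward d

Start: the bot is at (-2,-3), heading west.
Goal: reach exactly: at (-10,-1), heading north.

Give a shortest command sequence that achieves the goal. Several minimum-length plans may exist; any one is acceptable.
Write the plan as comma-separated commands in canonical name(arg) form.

initial: at (-2,-3), heading west
t=1 straight(2) ⇒ at (-4,-3), heading west
t=2 straight(4) ⇒ at (-8,-3), heading west
t=3 arc(right, 2) ⇒ at (-10,-1), heading north
minimal: 3 command(s), checked below 3.

straight(2), straight(4), arc(right, 2)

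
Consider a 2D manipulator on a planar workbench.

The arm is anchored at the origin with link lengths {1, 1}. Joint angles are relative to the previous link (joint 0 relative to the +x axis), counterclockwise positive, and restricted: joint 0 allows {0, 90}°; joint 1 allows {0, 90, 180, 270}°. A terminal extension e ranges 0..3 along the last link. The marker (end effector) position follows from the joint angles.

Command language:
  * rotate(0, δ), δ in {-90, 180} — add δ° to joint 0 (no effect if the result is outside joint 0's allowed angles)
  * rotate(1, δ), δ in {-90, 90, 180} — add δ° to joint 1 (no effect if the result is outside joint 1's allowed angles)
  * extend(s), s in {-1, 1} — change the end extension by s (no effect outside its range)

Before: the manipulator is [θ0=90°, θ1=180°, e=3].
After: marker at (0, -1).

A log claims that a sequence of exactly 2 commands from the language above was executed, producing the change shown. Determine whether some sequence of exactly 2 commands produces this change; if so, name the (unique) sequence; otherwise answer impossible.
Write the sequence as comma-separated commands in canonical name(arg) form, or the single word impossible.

begin: [θ0=90°, θ1=180°, e=3]
t=1 extend(-1) ⇒ [θ0=90°, θ1=180°, e=2]
t=2 extend(-1) ⇒ [θ0=90°, θ1=180°, e=1]
uniquely the one of 49 2-step routes that fits.

extend(-1), extend(-1)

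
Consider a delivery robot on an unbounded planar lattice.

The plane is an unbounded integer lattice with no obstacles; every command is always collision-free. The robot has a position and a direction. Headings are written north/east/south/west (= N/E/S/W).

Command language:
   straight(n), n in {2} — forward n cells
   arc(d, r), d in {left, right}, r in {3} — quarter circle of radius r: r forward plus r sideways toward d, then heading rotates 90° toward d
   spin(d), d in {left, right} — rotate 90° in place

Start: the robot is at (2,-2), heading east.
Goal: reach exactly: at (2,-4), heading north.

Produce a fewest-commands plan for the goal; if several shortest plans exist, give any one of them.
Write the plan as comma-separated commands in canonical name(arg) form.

arc(right, 3), straight(2), spin(right), arc(right, 3)

begin: at (2,-2), heading east
1. arc(right, 3) → at (5,-5), heading south
2. straight(2) → at (5,-7), heading south
3. spin(right) → at (5,-7), heading west
4. arc(right, 3) → at (2,-4), heading north
nothing shorter than 4 reaches the goal.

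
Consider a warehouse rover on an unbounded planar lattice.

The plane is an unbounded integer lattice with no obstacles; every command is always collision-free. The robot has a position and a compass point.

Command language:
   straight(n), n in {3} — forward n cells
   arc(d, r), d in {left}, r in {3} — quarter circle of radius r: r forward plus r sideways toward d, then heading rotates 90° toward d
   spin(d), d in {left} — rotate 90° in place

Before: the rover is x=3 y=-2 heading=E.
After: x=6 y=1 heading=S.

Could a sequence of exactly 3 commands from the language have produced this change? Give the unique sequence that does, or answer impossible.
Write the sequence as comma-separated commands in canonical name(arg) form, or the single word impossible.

arc(left, 3), spin(left), spin(left)

key: running spin(left) before arc(left, 3) would end elsewhere — order is forced
t0: x=3 y=-2 heading=E
1. arc(left, 3) → x=6 y=1 heading=N
2. spin(left) → x=6 y=1 heading=W
3. spin(left) → x=6 y=1 heading=S
uniquely the one of 27 3-step routes that fits.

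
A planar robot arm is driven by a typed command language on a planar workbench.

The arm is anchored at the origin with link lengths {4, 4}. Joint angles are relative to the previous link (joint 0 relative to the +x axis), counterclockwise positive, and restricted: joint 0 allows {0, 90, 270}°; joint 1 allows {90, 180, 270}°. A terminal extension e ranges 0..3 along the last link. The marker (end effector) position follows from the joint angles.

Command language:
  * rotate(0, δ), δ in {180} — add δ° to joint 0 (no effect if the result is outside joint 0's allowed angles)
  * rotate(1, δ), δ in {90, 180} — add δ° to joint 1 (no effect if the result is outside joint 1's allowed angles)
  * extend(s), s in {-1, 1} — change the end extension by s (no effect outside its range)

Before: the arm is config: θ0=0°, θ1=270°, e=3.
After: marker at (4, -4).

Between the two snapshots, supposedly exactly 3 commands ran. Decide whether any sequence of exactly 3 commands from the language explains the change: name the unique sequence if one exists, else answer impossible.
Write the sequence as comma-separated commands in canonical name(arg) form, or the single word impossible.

extend(-1), extend(-1), extend(-1)

start: config: θ0=0°, θ1=270°, e=3
t=1 extend(-1) ⇒ config: θ0=0°, θ1=270°, e=2
t=2 extend(-1) ⇒ config: θ0=0°, θ1=270°, e=1
t=3 extend(-1) ⇒ config: θ0=0°, θ1=270°, e=0
uniquely the one of 125 3-step routes that fits.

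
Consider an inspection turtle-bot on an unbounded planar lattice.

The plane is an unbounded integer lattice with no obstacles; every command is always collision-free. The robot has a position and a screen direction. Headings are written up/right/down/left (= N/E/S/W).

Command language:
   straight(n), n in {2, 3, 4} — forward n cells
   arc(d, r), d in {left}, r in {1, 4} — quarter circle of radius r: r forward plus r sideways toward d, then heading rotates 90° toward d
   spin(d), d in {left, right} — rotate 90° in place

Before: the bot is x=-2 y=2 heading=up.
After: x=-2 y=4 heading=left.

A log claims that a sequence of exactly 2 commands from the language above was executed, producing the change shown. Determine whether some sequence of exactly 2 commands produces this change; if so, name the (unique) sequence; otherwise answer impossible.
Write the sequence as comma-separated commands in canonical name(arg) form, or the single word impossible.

straight(2), spin(left)

key: position moved to (-2,4) AND the heading swung to W — translation plus rotation needed
begin: x=-2 y=2 heading=up
[1] after straight(2): x=-2 y=4 heading=up
[2] after spin(left): x=-2 y=4 heading=left
no other 2-command option fits: unique.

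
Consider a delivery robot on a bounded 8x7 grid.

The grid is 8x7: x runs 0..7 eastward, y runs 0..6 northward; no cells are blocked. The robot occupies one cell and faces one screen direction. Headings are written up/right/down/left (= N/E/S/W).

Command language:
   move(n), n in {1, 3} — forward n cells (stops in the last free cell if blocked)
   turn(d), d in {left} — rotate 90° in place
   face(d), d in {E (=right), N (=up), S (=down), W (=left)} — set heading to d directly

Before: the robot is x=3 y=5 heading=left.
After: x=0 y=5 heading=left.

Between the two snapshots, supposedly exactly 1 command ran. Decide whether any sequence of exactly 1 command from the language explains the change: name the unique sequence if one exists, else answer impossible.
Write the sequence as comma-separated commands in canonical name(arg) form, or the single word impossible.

move(3)

key: still facing W — the one step turns nothing
start: x=3 y=5 heading=left
1. move(3) → x=0 y=5 heading=left
no rival 1-sequence matches.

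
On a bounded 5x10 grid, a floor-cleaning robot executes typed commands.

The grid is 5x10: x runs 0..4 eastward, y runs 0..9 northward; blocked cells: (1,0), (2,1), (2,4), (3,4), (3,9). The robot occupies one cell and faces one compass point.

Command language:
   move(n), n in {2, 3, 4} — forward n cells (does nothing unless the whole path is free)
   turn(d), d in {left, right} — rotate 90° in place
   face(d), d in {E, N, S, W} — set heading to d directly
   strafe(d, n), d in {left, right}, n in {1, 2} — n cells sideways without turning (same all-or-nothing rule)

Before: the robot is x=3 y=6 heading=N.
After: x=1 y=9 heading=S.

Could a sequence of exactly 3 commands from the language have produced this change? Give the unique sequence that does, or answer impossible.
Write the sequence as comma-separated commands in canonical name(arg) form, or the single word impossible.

key: order matters: swapping strafe(left, 2) and face(S) lands elsewhere
begin: x=3 y=6 heading=N
1. strafe(left, 2) → x=1 y=6 heading=N
2. move(3) → x=1 y=9 heading=N
3. face(S) → x=1 y=9 heading=S
no rival 3-sequence matches.

strafe(left, 2), move(3), face(S)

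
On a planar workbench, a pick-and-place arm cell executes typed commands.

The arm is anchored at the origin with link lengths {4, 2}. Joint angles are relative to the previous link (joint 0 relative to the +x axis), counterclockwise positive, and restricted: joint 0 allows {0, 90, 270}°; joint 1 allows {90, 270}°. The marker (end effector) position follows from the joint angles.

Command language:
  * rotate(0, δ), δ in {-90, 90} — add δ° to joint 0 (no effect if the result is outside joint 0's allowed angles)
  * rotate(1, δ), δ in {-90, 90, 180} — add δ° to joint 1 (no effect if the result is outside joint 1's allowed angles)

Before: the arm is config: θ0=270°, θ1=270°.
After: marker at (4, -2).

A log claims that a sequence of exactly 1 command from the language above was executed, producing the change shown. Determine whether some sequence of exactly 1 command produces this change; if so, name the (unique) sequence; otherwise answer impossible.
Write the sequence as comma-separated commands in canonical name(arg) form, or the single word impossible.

from: config: θ0=270°, θ1=270°
t=1 rotate(0, 90) ⇒ config: θ0=0°, θ1=270°
uniquely the one of 5 1-step routes that fits.

rotate(0, 90)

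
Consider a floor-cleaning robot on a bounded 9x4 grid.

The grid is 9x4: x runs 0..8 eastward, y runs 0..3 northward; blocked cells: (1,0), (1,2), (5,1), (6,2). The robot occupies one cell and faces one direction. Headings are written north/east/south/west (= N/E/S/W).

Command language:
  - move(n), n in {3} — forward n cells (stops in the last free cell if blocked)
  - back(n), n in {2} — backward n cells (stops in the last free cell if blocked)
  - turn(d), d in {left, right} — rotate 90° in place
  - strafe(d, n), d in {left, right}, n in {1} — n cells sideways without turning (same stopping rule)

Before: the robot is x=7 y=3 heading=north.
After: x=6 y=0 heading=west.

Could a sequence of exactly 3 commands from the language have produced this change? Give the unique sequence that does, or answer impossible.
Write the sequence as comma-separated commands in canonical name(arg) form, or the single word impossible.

impossible

checked all 3-command options: none fits.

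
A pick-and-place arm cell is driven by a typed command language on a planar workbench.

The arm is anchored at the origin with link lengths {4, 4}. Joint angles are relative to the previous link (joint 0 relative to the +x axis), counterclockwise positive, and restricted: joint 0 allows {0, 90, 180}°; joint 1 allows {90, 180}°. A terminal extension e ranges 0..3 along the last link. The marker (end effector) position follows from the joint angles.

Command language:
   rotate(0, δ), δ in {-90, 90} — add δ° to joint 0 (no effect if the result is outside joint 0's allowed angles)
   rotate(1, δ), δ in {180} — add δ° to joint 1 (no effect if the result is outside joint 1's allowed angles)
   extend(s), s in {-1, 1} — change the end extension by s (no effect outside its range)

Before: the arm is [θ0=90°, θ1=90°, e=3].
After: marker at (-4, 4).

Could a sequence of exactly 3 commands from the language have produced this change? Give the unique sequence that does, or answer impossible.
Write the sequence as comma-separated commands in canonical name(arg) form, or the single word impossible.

start: [θ0=90°, θ1=90°, e=3]
[1] after extend(-1): [θ0=90°, θ1=90°, e=2]
[2] after extend(-1): [θ0=90°, θ1=90°, e=1]
[3] after extend(-1): [θ0=90°, θ1=90°, e=0]
no other 3-command option fits: unique.

extend(-1), extend(-1), extend(-1)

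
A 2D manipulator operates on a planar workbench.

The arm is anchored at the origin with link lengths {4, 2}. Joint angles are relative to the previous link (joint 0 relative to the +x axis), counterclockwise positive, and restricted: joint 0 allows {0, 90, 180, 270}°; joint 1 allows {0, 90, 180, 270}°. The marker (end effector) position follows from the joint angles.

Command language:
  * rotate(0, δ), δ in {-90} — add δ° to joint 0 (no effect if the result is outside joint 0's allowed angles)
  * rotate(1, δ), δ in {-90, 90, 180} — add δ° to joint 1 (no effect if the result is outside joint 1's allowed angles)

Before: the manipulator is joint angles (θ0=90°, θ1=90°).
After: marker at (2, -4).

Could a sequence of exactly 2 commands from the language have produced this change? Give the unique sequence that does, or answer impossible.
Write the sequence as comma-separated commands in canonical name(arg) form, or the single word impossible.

begin: joint angles (θ0=90°, θ1=90°)
step 1 (rotate(0, -90)): joint angles (θ0=0°, θ1=90°)
step 2 (rotate(0, -90)): joint angles (θ0=270°, θ1=90°)
no rival 2-sequence matches.

rotate(0, -90), rotate(0, -90)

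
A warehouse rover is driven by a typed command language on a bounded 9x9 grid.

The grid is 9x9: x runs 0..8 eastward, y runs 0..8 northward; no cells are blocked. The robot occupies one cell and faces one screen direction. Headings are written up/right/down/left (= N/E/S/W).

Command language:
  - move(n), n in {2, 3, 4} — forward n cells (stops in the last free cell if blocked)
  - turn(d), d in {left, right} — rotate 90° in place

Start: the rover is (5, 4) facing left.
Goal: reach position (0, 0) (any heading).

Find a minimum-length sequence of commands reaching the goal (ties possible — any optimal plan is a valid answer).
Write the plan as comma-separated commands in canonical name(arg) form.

move(4), move(4), turn(left), move(4)

start: (5, 4) facing left
step 1 (move(4)): (1, 4) facing left
step 2 (move(4)): (0, 4) facing left
step 3 (turn(left)): (0, 4) facing down
step 4 (move(4)): (0, 0) facing down
nothing shorter than 4 reaches the goal.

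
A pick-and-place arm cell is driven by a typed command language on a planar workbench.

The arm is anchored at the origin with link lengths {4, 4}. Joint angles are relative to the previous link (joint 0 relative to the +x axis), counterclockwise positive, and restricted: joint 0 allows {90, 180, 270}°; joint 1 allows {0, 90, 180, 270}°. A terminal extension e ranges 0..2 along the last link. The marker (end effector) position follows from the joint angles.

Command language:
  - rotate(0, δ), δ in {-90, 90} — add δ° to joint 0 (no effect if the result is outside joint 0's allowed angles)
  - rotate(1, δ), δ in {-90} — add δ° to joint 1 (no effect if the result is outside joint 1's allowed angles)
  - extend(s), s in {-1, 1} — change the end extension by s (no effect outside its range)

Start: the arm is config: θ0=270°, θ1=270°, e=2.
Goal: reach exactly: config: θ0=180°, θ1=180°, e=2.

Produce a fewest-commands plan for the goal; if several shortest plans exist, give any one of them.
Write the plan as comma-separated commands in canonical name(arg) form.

rotate(1, -90), rotate(0, -90)

begin: config: θ0=270°, θ1=270°, e=2
1. rotate(1, -90) → config: θ0=270°, θ1=180°, e=2
2. rotate(0, -90) → config: θ0=180°, θ1=180°, e=2
no 1-step plan works, so 2 is optimal.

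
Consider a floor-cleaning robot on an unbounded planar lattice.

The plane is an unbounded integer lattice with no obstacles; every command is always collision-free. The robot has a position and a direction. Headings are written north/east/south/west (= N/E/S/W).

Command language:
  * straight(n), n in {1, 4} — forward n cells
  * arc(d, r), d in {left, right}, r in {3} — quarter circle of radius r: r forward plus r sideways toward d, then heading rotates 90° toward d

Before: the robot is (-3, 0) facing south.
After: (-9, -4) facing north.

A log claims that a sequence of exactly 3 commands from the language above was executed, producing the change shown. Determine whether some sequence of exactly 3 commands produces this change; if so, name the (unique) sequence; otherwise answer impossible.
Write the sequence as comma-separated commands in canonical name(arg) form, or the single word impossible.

straight(4), arc(right, 3), arc(right, 3)

key: order matters: swapping straight(4) and arc(right, 3) lands elsewhere
from: (-3, 0) facing south
step 1 (straight(4)): (-3, -4) facing south
step 2 (arc(right, 3)): (-6, -7) facing west
step 3 (arc(right, 3)): (-9, -4) facing north
uniquely the one of 64 3-step routes that fits.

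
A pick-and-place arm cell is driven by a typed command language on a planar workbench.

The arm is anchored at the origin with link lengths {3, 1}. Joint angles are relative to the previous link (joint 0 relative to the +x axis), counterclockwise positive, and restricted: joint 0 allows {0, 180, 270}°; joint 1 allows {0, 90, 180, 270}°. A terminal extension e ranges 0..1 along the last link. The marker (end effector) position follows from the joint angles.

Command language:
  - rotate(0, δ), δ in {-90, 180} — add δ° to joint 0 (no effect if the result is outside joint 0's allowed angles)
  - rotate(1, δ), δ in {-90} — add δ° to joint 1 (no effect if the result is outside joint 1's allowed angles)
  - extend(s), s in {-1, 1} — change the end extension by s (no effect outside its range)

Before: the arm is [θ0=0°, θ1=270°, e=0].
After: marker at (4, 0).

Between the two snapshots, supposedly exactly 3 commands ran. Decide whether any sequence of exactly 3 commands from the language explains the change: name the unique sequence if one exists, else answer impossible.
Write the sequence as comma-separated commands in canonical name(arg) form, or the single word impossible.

rotate(1, -90), rotate(1, -90), rotate(1, -90)

t0: [θ0=0°, θ1=270°, e=0]
1. rotate(1, -90) → [θ0=0°, θ1=180°, e=0]
2. rotate(1, -90) → [θ0=0°, θ1=90°, e=0]
3. rotate(1, -90) → [θ0=0°, θ1=0°, e=0]
no rival 3-sequence matches.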